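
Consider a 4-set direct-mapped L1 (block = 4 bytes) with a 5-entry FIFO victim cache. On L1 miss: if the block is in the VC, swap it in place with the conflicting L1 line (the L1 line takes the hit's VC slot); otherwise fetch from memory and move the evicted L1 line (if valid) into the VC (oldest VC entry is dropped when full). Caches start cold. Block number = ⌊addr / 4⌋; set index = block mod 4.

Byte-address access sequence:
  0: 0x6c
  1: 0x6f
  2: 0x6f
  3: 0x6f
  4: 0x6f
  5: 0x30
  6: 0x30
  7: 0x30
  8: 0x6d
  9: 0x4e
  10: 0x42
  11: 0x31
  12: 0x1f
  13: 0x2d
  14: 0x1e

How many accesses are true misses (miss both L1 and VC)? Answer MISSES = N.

0: 0x6c (blk 27, set 3) → MISS  vc=[]
1: 0x6f (blk 27, set 3) → L1-HIT  vc=[]
2: 0x6f (blk 27, set 3) → L1-HIT  vc=[]
3: 0x6f (blk 27, set 3) → L1-HIT  vc=[]
4: 0x6f (blk 27, set 3) → L1-HIT  vc=[]
5: 0x30 (blk 12, set 0) → MISS  vc=[]
6: 0x30 (blk 12, set 0) → L1-HIT  vc=[]
7: 0x30 (blk 12, set 0) → L1-HIT  vc=[]
8: 0x6d (blk 27, set 3) → L1-HIT  vc=[]
9: 0x4e (blk 19, set 3) → MISS  vc=[27]
10: 0x42 (blk 16, set 0) → MISS  vc=[27, 12]
11: 0x31 (blk 12, set 0) → VC-HIT  vc=[27, 16]
12: 0x1f (blk 7, set 3) → MISS  vc=[27, 16, 19]
13: 0x2d (blk 11, set 3) → MISS  vc=[27, 16, 19, 7]
14: 0x1e (blk 7, set 3) → VC-HIT  vc=[27, 16, 19, 11]

MISSES = 6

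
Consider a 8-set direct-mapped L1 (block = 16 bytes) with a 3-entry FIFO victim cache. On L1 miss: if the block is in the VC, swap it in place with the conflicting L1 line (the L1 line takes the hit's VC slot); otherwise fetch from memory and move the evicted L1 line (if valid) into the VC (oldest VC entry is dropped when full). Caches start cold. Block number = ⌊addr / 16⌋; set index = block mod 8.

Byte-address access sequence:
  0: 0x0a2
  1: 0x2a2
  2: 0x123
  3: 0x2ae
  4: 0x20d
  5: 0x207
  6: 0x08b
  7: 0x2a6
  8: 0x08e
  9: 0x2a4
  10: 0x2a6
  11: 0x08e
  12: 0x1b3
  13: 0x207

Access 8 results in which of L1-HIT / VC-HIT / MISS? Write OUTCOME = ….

  [0] addr=0xa2 blk=10 s=2: MISS | VC []
  [1] addr=0x2a2 blk=42 s=2: MISS | VC [10]
  [2] addr=0x123 blk=18 s=2: MISS | VC [10, 42]
  [3] addr=0x2ae blk=42 s=2: VC-HIT | VC [10, 18]
  [4] addr=0x20d blk=32 s=0: MISS | VC [10, 18]
  [5] addr=0x207 blk=32 s=0: L1-HIT | VC [10, 18]
  [6] addr=0x8b blk=8 s=0: MISS | VC [10, 18, 32]
  [7] addr=0x2a6 blk=42 s=2: L1-HIT | VC [10, 18, 32]
  [8] addr=0x8e blk=8 s=0: L1-HIT | VC [10, 18, 32]
  [9] addr=0x2a4 blk=42 s=2: L1-HIT | VC [10, 18, 32]
  [10] addr=0x2a6 blk=42 s=2: L1-HIT | VC [10, 18, 32]
  [11] addr=0x8e blk=8 s=0: L1-HIT | VC [10, 18, 32]
  [12] addr=0x1b3 blk=27 s=3: MISS | VC [10, 18, 32]
  [13] addr=0x207 blk=32 s=0: VC-HIT | VC [10, 18, 8]

OUTCOME = L1-HIT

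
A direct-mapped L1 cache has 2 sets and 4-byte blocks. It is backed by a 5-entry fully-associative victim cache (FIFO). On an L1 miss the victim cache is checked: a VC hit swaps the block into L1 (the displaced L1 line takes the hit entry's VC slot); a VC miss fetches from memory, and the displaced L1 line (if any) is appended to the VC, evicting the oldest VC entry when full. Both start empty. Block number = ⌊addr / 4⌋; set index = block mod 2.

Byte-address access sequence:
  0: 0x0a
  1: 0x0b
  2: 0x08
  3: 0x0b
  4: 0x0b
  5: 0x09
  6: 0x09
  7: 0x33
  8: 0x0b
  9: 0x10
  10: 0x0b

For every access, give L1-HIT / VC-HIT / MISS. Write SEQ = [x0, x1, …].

  [0] addr=0xa blk=2 s=0: MISS | VC []
  [1] addr=0xb blk=2 s=0: L1-HIT | VC []
  [2] addr=0x8 blk=2 s=0: L1-HIT | VC []
  [3] addr=0xb blk=2 s=0: L1-HIT | VC []
  [4] addr=0xb blk=2 s=0: L1-HIT | VC []
  [5] addr=0x9 blk=2 s=0: L1-HIT | VC []
  [6] addr=0x9 blk=2 s=0: L1-HIT | VC []
  [7] addr=0x33 blk=12 s=0: MISS | VC [2]
  [8] addr=0xb blk=2 s=0: VC-HIT | VC [12]
  [9] addr=0x10 blk=4 s=0: MISS | VC [12, 2]
  [10] addr=0xb blk=2 s=0: VC-HIT | VC [12, 4]

SEQ = [MISS, L1-HIT, L1-HIT, L1-HIT, L1-HIT, L1-HIT, L1-HIT, MISS, VC-HIT, MISS, VC-HIT]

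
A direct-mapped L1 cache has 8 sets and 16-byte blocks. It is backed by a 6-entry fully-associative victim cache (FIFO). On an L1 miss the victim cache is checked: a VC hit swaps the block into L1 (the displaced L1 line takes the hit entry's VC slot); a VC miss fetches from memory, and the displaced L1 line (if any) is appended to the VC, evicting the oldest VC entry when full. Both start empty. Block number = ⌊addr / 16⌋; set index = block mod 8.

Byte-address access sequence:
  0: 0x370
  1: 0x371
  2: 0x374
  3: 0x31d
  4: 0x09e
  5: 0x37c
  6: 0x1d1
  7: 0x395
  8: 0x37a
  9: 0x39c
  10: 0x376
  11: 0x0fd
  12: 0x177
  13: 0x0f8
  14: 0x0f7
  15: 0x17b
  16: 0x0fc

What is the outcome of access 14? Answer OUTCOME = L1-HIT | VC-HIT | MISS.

#0 0x370→b55/s7 MISS; vc=[]
#1 0x371→b55/s7 L1-HIT; vc=[]
#2 0x374→b55/s7 L1-HIT; vc=[]
#3 0x31d→b49/s1 MISS; vc=[]
#4 0x9e→b9/s1 MISS; vc=[49]
#5 0x37c→b55/s7 L1-HIT; vc=[49]
#6 0x1d1→b29/s5 MISS; vc=[49]
#7 0x395→b57/s1 MISS; vc=[49,9]
#8 0x37a→b55/s7 L1-HIT; vc=[49,9]
#9 0x39c→b57/s1 L1-HIT; vc=[49,9]
#10 0x376→b55/s7 L1-HIT; vc=[49,9]
#11 0xfd→b15/s7 MISS; vc=[49,9,55]
#12 0x177→b23/s7 MISS; vc=[49,9,55,15]
#13 0xf8→b15/s7 VC-HIT; vc=[49,9,55,23]
#14 0xf7→b15/s7 L1-HIT; vc=[49,9,55,23]
#15 0x17b→b23/s7 VC-HIT; vc=[49,9,55,15]
#16 0xfc→b15/s7 VC-HIT; vc=[49,9,55,23]

OUTCOME = L1-HIT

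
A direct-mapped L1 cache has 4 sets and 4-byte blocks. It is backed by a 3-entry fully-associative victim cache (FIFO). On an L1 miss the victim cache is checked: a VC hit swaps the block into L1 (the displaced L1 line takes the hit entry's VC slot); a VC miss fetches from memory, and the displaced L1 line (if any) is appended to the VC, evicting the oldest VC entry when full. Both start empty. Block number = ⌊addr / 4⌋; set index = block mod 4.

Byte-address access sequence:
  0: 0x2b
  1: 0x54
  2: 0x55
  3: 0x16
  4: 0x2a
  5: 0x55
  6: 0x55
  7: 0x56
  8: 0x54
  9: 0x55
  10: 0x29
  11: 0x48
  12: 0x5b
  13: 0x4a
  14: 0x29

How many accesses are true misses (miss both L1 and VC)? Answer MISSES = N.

  [0] addr=0x2b blk=10 s=2: MISS | VC []
  [1] addr=0x54 blk=21 s=1: MISS | VC []
  [2] addr=0x55 blk=21 s=1: L1-HIT | VC []
  [3] addr=0x16 blk=5 s=1: MISS | VC [21]
  [4] addr=0x2a blk=10 s=2: L1-HIT | VC [21]
  [5] addr=0x55 blk=21 s=1: VC-HIT | VC [5]
  [6] addr=0x55 blk=21 s=1: L1-HIT | VC [5]
  [7] addr=0x56 blk=21 s=1: L1-HIT | VC [5]
  [8] addr=0x54 blk=21 s=1: L1-HIT | VC [5]
  [9] addr=0x55 blk=21 s=1: L1-HIT | VC [5]
  [10] addr=0x29 blk=10 s=2: L1-HIT | VC [5]
  [11] addr=0x48 blk=18 s=2: MISS | VC [5, 10]
  [12] addr=0x5b blk=22 s=2: MISS | VC [5, 10, 18]
  [13] addr=0x4a blk=18 s=2: VC-HIT | VC [5, 10, 22]
  [14] addr=0x29 blk=10 s=2: VC-HIT | VC [5, 18, 22]

MISSES = 5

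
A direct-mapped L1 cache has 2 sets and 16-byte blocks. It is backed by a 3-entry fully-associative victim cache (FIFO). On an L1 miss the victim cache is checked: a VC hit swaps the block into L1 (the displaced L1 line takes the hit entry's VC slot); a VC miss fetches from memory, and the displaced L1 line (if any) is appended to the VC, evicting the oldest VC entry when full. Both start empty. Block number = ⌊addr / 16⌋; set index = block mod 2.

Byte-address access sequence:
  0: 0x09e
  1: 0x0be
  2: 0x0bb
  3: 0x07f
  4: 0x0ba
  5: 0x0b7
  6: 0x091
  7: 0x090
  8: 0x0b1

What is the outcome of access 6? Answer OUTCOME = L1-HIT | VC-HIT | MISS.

  [0] addr=0x9e blk=9 s=1: MISS | VC []
  [1] addr=0xbe blk=11 s=1: MISS | VC [9]
  [2] addr=0xbb blk=11 s=1: L1-HIT | VC [9]
  [3] addr=0x7f blk=7 s=1: MISS | VC [9, 11]
  [4] addr=0xba blk=11 s=1: VC-HIT | VC [9, 7]
  [5] addr=0xb7 blk=11 s=1: L1-HIT | VC [9, 7]
  [6] addr=0x91 blk=9 s=1: VC-HIT | VC [11, 7]
  [7] addr=0x90 blk=9 s=1: L1-HIT | VC [11, 7]
  [8] addr=0xb1 blk=11 s=1: VC-HIT | VC [9, 7]

OUTCOME = VC-HIT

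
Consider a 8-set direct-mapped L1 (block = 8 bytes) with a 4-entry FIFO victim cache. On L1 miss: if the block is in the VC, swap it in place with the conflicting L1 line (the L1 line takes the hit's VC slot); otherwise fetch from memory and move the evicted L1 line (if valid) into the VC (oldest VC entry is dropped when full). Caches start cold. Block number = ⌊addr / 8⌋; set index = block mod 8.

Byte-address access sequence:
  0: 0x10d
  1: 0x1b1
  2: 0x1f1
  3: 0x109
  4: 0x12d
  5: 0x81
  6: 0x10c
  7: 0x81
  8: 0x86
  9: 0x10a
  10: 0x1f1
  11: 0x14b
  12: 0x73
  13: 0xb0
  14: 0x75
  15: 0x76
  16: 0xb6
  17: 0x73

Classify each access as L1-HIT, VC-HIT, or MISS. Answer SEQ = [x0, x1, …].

  [0] addr=0x10d blk=33 s=1: MISS | VC []
  [1] addr=0x1b1 blk=54 s=6: MISS | VC []
  [2] addr=0x1f1 blk=62 s=6: MISS | VC [54]
  [3] addr=0x109 blk=33 s=1: L1-HIT | VC [54]
  [4] addr=0x12d blk=37 s=5: MISS | VC [54]
  [5] addr=0x81 blk=16 s=0: MISS | VC [54]
  [6] addr=0x10c blk=33 s=1: L1-HIT | VC [54]
  [7] addr=0x81 blk=16 s=0: L1-HIT | VC [54]
  [8] addr=0x86 blk=16 s=0: L1-HIT | VC [54]
  [9] addr=0x10a blk=33 s=1: L1-HIT | VC [54]
  [10] addr=0x1f1 blk=62 s=6: L1-HIT | VC [54]
  [11] addr=0x14b blk=41 s=1: MISS | VC [54, 33]
  [12] addr=0x73 blk=14 s=6: MISS | VC [54, 33, 62]
  [13] addr=0xb0 blk=22 s=6: MISS | VC [54, 33, 62, 14]
  [14] addr=0x75 blk=14 s=6: VC-HIT | VC [54, 33, 62, 22]
  [15] addr=0x76 blk=14 s=6: L1-HIT | VC [54, 33, 62, 22]
  [16] addr=0xb6 blk=22 s=6: VC-HIT | VC [54, 33, 62, 14]
  [17] addr=0x73 blk=14 s=6: VC-HIT | VC [54, 33, 62, 22]

SEQ = [MISS, MISS, MISS, L1-HIT, MISS, MISS, L1-HIT, L1-HIT, L1-HIT, L1-HIT, L1-HIT, MISS, MISS, MISS, VC-HIT, L1-HIT, VC-HIT, VC-HIT]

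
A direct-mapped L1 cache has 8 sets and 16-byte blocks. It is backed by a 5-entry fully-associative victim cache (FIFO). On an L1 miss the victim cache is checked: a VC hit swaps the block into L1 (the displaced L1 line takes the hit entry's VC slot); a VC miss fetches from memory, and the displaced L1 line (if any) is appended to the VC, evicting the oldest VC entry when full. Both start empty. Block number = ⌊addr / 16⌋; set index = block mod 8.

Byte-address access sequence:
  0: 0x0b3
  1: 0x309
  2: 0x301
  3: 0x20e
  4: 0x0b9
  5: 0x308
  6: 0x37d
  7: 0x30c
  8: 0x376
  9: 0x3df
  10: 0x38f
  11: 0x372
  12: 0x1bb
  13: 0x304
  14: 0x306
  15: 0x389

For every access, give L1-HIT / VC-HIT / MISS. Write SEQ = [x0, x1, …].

SEQ = [MISS, MISS, L1-HIT, MISS, L1-HIT, VC-HIT, MISS, L1-HIT, L1-HIT, MISS, MISS, L1-HIT, MISS, VC-HIT, L1-HIT, VC-HIT]

  [0] addr=0xb3 blk=11 s=3: MISS | VC []
  [1] addr=0x309 blk=48 s=0: MISS | VC []
  [2] addr=0x301 blk=48 s=0: L1-HIT | VC []
  [3] addr=0x20e blk=32 s=0: MISS | VC [48]
  [4] addr=0xb9 blk=11 s=3: L1-HIT | VC [48]
  [5] addr=0x308 blk=48 s=0: VC-HIT | VC [32]
  [6] addr=0x37d blk=55 s=7: MISS | VC [32]
  [7] addr=0x30c blk=48 s=0: L1-HIT | VC [32]
  [8] addr=0x376 blk=55 s=7: L1-HIT | VC [32]
  [9] addr=0x3df blk=61 s=5: MISS | VC [32]
  [10] addr=0x38f blk=56 s=0: MISS | VC [32, 48]
  [11] addr=0x372 blk=55 s=7: L1-HIT | VC [32, 48]
  [12] addr=0x1bb blk=27 s=3: MISS | VC [32, 48, 11]
  [13] addr=0x304 blk=48 s=0: VC-HIT | VC [32, 56, 11]
  [14] addr=0x306 blk=48 s=0: L1-HIT | VC [32, 56, 11]
  [15] addr=0x389 blk=56 s=0: VC-HIT | VC [32, 48, 11]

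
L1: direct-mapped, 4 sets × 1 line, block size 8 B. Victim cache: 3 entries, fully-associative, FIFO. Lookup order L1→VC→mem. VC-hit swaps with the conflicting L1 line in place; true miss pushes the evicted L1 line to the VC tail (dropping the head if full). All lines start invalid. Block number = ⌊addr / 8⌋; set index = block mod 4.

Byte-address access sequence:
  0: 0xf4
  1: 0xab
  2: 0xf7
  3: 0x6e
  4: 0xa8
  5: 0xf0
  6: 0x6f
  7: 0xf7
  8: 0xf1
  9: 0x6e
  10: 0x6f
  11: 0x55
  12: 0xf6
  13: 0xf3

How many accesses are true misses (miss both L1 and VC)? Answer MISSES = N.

  [0] addr=0xf4 blk=30 s=2: MISS | VC []
  [1] addr=0xab blk=21 s=1: MISS | VC []
  [2] addr=0xf7 blk=30 s=2: L1-HIT | VC []
  [3] addr=0x6e blk=13 s=1: MISS | VC [21]
  [4] addr=0xa8 blk=21 s=1: VC-HIT | VC [13]
  [5] addr=0xf0 blk=30 s=2: L1-HIT | VC [13]
  [6] addr=0x6f blk=13 s=1: VC-HIT | VC [21]
  [7] addr=0xf7 blk=30 s=2: L1-HIT | VC [21]
  [8] addr=0xf1 blk=30 s=2: L1-HIT | VC [21]
  [9] addr=0x6e blk=13 s=1: L1-HIT | VC [21]
  [10] addr=0x6f blk=13 s=1: L1-HIT | VC [21]
  [11] addr=0x55 blk=10 s=2: MISS | VC [21, 30]
  [12] addr=0xf6 blk=30 s=2: VC-HIT | VC [21, 10]
  [13] addr=0xf3 blk=30 s=2: L1-HIT | VC [21, 10]

MISSES = 4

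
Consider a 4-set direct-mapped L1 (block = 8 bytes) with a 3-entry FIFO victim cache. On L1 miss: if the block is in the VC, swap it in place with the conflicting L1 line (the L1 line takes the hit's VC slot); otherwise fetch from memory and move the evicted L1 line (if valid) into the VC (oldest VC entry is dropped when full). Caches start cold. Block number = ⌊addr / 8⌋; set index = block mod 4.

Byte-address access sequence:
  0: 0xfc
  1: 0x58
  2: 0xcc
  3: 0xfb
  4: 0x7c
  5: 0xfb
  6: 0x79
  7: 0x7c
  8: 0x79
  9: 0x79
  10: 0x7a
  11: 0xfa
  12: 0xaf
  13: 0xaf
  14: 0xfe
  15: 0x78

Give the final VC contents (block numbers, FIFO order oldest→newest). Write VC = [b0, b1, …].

VC = [11, 31, 25]

  [0] addr=0xfc blk=31 s=3: MISS | VC []
  [1] addr=0x58 blk=11 s=3: MISS | VC [31]
  [2] addr=0xcc blk=25 s=1: MISS | VC [31]
  [3] addr=0xfb blk=31 s=3: VC-HIT | VC [11]
  [4] addr=0x7c blk=15 s=3: MISS | VC [11, 31]
  [5] addr=0xfb blk=31 s=3: VC-HIT | VC [11, 15]
  [6] addr=0x79 blk=15 s=3: VC-HIT | VC [11, 31]
  [7] addr=0x7c blk=15 s=3: L1-HIT | VC [11, 31]
  [8] addr=0x79 blk=15 s=3: L1-HIT | VC [11, 31]
  [9] addr=0x79 blk=15 s=3: L1-HIT | VC [11, 31]
  [10] addr=0x7a blk=15 s=3: L1-HIT | VC [11, 31]
  [11] addr=0xfa blk=31 s=3: VC-HIT | VC [11, 15]
  [12] addr=0xaf blk=21 s=1: MISS | VC [11, 15, 25]
  [13] addr=0xaf blk=21 s=1: L1-HIT | VC [11, 15, 25]
  [14] addr=0xfe blk=31 s=3: L1-HIT | VC [11, 15, 25]
  [15] addr=0x78 blk=15 s=3: VC-HIT | VC [11, 31, 25]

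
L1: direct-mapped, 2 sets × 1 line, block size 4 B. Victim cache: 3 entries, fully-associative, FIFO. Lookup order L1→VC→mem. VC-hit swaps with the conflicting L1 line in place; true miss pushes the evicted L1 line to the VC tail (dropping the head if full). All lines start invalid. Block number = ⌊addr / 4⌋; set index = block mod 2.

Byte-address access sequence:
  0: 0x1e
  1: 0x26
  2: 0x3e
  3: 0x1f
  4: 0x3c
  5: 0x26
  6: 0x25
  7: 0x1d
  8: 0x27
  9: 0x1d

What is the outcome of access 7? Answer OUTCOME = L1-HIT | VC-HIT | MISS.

0: 0x1e (blk 7, set 1) → MISS  vc=[]
1: 0x26 (blk 9, set 1) → MISS  vc=[7]
2: 0x3e (blk 15, set 1) → MISS  vc=[7, 9]
3: 0x1f (blk 7, set 1) → VC-HIT  vc=[15, 9]
4: 0x3c (blk 15, set 1) → VC-HIT  vc=[7, 9]
5: 0x26 (blk 9, set 1) → VC-HIT  vc=[7, 15]
6: 0x25 (blk 9, set 1) → L1-HIT  vc=[7, 15]
7: 0x1d (blk 7, set 1) → VC-HIT  vc=[9, 15]
8: 0x27 (blk 9, set 1) → VC-HIT  vc=[7, 15]
9: 0x1d (blk 7, set 1) → VC-HIT  vc=[9, 15]

OUTCOME = VC-HIT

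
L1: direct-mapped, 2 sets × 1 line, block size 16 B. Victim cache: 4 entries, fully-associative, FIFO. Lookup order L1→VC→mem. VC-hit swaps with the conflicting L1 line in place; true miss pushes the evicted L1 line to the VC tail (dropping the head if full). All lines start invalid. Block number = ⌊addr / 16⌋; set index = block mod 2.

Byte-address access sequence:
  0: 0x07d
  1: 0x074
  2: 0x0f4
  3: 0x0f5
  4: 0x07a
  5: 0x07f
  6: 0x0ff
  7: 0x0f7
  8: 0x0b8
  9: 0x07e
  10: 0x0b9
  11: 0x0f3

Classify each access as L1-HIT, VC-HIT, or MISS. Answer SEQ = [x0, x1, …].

#0 0x7d→b7/s1 MISS; vc=[]
#1 0x74→b7/s1 L1-HIT; vc=[]
#2 0xf4→b15/s1 MISS; vc=[7]
#3 0xf5→b15/s1 L1-HIT; vc=[7]
#4 0x7a→b7/s1 VC-HIT; vc=[15]
#5 0x7f→b7/s1 L1-HIT; vc=[15]
#6 0xff→b15/s1 VC-HIT; vc=[7]
#7 0xf7→b15/s1 L1-HIT; vc=[7]
#8 0xb8→b11/s1 MISS; vc=[7,15]
#9 0x7e→b7/s1 VC-HIT; vc=[11,15]
#10 0xb9→b11/s1 VC-HIT; vc=[7,15]
#11 0xf3→b15/s1 VC-HIT; vc=[7,11]

SEQ = [MISS, L1-HIT, MISS, L1-HIT, VC-HIT, L1-HIT, VC-HIT, L1-HIT, MISS, VC-HIT, VC-HIT, VC-HIT]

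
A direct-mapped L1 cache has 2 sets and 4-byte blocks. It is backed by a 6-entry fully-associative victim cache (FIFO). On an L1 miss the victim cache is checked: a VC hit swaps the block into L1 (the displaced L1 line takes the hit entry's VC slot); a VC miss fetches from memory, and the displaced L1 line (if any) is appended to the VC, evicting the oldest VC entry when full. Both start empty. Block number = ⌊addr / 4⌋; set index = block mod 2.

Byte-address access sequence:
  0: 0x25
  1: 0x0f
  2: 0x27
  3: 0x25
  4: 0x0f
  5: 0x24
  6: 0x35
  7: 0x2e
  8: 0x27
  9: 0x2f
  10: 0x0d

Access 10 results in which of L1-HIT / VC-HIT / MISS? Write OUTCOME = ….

OUTCOME = VC-HIT

0: 0x25 (blk 9, set 1) → MISS  vc=[]
1: 0xf (blk 3, set 1) → MISS  vc=[9]
2: 0x27 (blk 9, set 1) → VC-HIT  vc=[3]
3: 0x25 (blk 9, set 1) → L1-HIT  vc=[3]
4: 0xf (blk 3, set 1) → VC-HIT  vc=[9]
5: 0x24 (blk 9, set 1) → VC-HIT  vc=[3]
6: 0x35 (blk 13, set 1) → MISS  vc=[3, 9]
7: 0x2e (blk 11, set 1) → MISS  vc=[3, 9, 13]
8: 0x27 (blk 9, set 1) → VC-HIT  vc=[3, 11, 13]
9: 0x2f (blk 11, set 1) → VC-HIT  vc=[3, 9, 13]
10: 0xd (blk 3, set 1) → VC-HIT  vc=[11, 9, 13]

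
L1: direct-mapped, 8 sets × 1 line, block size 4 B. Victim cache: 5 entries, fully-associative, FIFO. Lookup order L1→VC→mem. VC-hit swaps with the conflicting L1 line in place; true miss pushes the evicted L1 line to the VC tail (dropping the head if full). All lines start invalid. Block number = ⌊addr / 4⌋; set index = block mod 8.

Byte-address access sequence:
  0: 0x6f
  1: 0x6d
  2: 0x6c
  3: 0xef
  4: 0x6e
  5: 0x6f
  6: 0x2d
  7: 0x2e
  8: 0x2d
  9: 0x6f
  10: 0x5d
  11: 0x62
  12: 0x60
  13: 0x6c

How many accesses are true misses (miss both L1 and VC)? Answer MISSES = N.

MISSES = 5

0: 0x6f (blk 27, set 3) → MISS  vc=[]
1: 0x6d (blk 27, set 3) → L1-HIT  vc=[]
2: 0x6c (blk 27, set 3) → L1-HIT  vc=[]
3: 0xef (blk 59, set 3) → MISS  vc=[27]
4: 0x6e (blk 27, set 3) → VC-HIT  vc=[59]
5: 0x6f (blk 27, set 3) → L1-HIT  vc=[59]
6: 0x2d (blk 11, set 3) → MISS  vc=[59, 27]
7: 0x2e (blk 11, set 3) → L1-HIT  vc=[59, 27]
8: 0x2d (blk 11, set 3) → L1-HIT  vc=[59, 27]
9: 0x6f (blk 27, set 3) → VC-HIT  vc=[59, 11]
10: 0x5d (blk 23, set 7) → MISS  vc=[59, 11]
11: 0x62 (blk 24, set 0) → MISS  vc=[59, 11]
12: 0x60 (blk 24, set 0) → L1-HIT  vc=[59, 11]
13: 0x6c (blk 27, set 3) → L1-HIT  vc=[59, 11]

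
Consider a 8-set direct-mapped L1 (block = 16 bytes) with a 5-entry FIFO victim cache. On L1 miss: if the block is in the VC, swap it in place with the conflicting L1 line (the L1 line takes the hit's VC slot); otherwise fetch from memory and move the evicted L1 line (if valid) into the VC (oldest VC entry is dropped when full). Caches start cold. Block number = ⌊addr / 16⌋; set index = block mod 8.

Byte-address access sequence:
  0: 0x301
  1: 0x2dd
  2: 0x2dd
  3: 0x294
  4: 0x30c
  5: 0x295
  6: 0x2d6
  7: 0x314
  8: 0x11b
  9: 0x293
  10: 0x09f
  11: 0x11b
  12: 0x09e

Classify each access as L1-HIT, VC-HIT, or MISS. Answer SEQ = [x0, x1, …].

SEQ = [MISS, MISS, L1-HIT, MISS, L1-HIT, L1-HIT, L1-HIT, MISS, MISS, VC-HIT, MISS, VC-HIT, VC-HIT]

#0 0x301→b48/s0 MISS; vc=[]
#1 0x2dd→b45/s5 MISS; vc=[]
#2 0x2dd→b45/s5 L1-HIT; vc=[]
#3 0x294→b41/s1 MISS; vc=[]
#4 0x30c→b48/s0 L1-HIT; vc=[]
#5 0x295→b41/s1 L1-HIT; vc=[]
#6 0x2d6→b45/s5 L1-HIT; vc=[]
#7 0x314→b49/s1 MISS; vc=[41]
#8 0x11b→b17/s1 MISS; vc=[41,49]
#9 0x293→b41/s1 VC-HIT; vc=[17,49]
#10 0x9f→b9/s1 MISS; vc=[17,49,41]
#11 0x11b→b17/s1 VC-HIT; vc=[9,49,41]
#12 0x9e→b9/s1 VC-HIT; vc=[17,49,41]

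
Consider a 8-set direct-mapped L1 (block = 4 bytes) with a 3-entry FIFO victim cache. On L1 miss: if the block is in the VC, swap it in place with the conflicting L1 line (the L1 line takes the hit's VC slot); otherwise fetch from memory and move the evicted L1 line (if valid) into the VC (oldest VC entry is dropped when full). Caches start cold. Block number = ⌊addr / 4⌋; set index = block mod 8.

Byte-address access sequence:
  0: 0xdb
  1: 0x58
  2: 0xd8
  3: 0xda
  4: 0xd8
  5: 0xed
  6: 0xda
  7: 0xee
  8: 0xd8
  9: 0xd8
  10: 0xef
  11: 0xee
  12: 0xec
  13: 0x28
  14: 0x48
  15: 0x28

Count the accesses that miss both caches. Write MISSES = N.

MISSES = 5

  [0] addr=0xdb blk=54 s=6: MISS | VC []
  [1] addr=0x58 blk=22 s=6: MISS | VC [54]
  [2] addr=0xd8 blk=54 s=6: VC-HIT | VC [22]
  [3] addr=0xda blk=54 s=6: L1-HIT | VC [22]
  [4] addr=0xd8 blk=54 s=6: L1-HIT | VC [22]
  [5] addr=0xed blk=59 s=3: MISS | VC [22]
  [6] addr=0xda blk=54 s=6: L1-HIT | VC [22]
  [7] addr=0xee blk=59 s=3: L1-HIT | VC [22]
  [8] addr=0xd8 blk=54 s=6: L1-HIT | VC [22]
  [9] addr=0xd8 blk=54 s=6: L1-HIT | VC [22]
  [10] addr=0xef blk=59 s=3: L1-HIT | VC [22]
  [11] addr=0xee blk=59 s=3: L1-HIT | VC [22]
  [12] addr=0xec blk=59 s=3: L1-HIT | VC [22]
  [13] addr=0x28 blk=10 s=2: MISS | VC [22]
  [14] addr=0x48 blk=18 s=2: MISS | VC [22, 10]
  [15] addr=0x28 blk=10 s=2: VC-HIT | VC [22, 18]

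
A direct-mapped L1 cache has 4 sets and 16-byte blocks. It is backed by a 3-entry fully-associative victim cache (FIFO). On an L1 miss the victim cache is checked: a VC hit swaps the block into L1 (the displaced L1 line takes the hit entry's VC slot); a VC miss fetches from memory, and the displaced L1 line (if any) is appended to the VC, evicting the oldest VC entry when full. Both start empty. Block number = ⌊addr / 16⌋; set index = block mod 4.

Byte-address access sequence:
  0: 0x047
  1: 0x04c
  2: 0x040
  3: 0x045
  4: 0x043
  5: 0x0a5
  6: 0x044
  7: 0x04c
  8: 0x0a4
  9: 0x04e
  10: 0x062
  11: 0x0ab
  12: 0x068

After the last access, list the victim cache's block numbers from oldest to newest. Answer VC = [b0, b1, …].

  [0] addr=0x47 blk=4 s=0: MISS | VC []
  [1] addr=0x4c blk=4 s=0: L1-HIT | VC []
  [2] addr=0x40 blk=4 s=0: L1-HIT | VC []
  [3] addr=0x45 blk=4 s=0: L1-HIT | VC []
  [4] addr=0x43 blk=4 s=0: L1-HIT | VC []
  [5] addr=0xa5 blk=10 s=2: MISS | VC []
  [6] addr=0x44 blk=4 s=0: L1-HIT | VC []
  [7] addr=0x4c blk=4 s=0: L1-HIT | VC []
  [8] addr=0xa4 blk=10 s=2: L1-HIT | VC []
  [9] addr=0x4e blk=4 s=0: L1-HIT | VC []
  [10] addr=0x62 blk=6 s=2: MISS | VC [10]
  [11] addr=0xab blk=10 s=2: VC-HIT | VC [6]
  [12] addr=0x68 blk=6 s=2: VC-HIT | VC [10]

VC = [10]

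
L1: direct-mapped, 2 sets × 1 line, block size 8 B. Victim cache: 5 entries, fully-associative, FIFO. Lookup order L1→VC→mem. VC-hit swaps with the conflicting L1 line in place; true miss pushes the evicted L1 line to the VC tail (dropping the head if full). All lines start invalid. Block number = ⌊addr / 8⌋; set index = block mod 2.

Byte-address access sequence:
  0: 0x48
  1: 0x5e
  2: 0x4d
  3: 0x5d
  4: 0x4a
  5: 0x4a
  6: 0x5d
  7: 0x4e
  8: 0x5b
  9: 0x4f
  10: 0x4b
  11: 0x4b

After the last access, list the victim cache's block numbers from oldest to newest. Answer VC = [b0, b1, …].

0: 0x48 (blk 9, set 1) → MISS  vc=[]
1: 0x5e (blk 11, set 1) → MISS  vc=[9]
2: 0x4d (blk 9, set 1) → VC-HIT  vc=[11]
3: 0x5d (blk 11, set 1) → VC-HIT  vc=[9]
4: 0x4a (blk 9, set 1) → VC-HIT  vc=[11]
5: 0x4a (blk 9, set 1) → L1-HIT  vc=[11]
6: 0x5d (blk 11, set 1) → VC-HIT  vc=[9]
7: 0x4e (blk 9, set 1) → VC-HIT  vc=[11]
8: 0x5b (blk 11, set 1) → VC-HIT  vc=[9]
9: 0x4f (blk 9, set 1) → VC-HIT  vc=[11]
10: 0x4b (blk 9, set 1) → L1-HIT  vc=[11]
11: 0x4b (blk 9, set 1) → L1-HIT  vc=[11]

VC = [11]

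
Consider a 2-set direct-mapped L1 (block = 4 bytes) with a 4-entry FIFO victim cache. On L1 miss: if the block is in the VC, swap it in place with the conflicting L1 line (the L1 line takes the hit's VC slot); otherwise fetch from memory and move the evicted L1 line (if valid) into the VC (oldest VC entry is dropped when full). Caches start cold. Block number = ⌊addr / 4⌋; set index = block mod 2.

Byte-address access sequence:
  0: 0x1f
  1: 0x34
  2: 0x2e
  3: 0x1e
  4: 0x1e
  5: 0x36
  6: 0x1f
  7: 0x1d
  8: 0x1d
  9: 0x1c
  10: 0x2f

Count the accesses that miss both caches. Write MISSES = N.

  [0] addr=0x1f blk=7 s=1: MISS | VC []
  [1] addr=0x34 blk=13 s=1: MISS | VC [7]
  [2] addr=0x2e blk=11 s=1: MISS | VC [7, 13]
  [3] addr=0x1e blk=7 s=1: VC-HIT | VC [11, 13]
  [4] addr=0x1e blk=7 s=1: L1-HIT | VC [11, 13]
  [5] addr=0x36 blk=13 s=1: VC-HIT | VC [11, 7]
  [6] addr=0x1f blk=7 s=1: VC-HIT | VC [11, 13]
  [7] addr=0x1d blk=7 s=1: L1-HIT | VC [11, 13]
  [8] addr=0x1d blk=7 s=1: L1-HIT | VC [11, 13]
  [9] addr=0x1c blk=7 s=1: L1-HIT | VC [11, 13]
  [10] addr=0x2f blk=11 s=1: VC-HIT | VC [7, 13]

MISSES = 3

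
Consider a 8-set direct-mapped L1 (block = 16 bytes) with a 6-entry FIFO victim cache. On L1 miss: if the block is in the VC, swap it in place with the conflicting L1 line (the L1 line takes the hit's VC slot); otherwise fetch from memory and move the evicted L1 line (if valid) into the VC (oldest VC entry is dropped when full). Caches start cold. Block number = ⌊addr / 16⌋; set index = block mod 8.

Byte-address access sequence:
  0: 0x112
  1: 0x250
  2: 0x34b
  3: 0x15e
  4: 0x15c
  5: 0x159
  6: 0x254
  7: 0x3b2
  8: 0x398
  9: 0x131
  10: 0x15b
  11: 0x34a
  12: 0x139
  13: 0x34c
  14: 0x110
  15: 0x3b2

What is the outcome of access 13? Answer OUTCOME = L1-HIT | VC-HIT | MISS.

0: 0x112 (blk 17, set 1) → MISS  vc=[]
1: 0x250 (blk 37, set 5) → MISS  vc=[]
2: 0x34b (blk 52, set 4) → MISS  vc=[]
3: 0x15e (blk 21, set 5) → MISS  vc=[37]
4: 0x15c (blk 21, set 5) → L1-HIT  vc=[37]
5: 0x159 (blk 21, set 5) → L1-HIT  vc=[37]
6: 0x254 (blk 37, set 5) → VC-HIT  vc=[21]
7: 0x3b2 (blk 59, set 3) → MISS  vc=[21]
8: 0x398 (blk 57, set 1) → MISS  vc=[21, 17]
9: 0x131 (blk 19, set 3) → MISS  vc=[21, 17, 59]
10: 0x15b (blk 21, set 5) → VC-HIT  vc=[37, 17, 59]
11: 0x34a (blk 52, set 4) → L1-HIT  vc=[37, 17, 59]
12: 0x139 (blk 19, set 3) → L1-HIT  vc=[37, 17, 59]
13: 0x34c (blk 52, set 4) → L1-HIT  vc=[37, 17, 59]
14: 0x110 (blk 17, set 1) → VC-HIT  vc=[37, 57, 59]
15: 0x3b2 (blk 59, set 3) → VC-HIT  vc=[37, 57, 19]

OUTCOME = L1-HIT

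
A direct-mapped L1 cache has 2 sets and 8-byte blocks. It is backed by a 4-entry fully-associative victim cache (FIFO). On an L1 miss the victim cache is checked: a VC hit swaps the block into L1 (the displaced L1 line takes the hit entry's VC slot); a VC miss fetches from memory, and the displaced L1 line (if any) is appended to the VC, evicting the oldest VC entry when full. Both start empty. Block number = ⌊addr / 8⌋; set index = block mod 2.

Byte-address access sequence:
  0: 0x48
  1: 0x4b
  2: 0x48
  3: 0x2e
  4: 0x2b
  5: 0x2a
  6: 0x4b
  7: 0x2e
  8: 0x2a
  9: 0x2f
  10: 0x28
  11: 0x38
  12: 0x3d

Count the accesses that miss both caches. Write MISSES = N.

MISSES = 3

0: 0x48 (blk 9, set 1) → MISS  vc=[]
1: 0x4b (blk 9, set 1) → L1-HIT  vc=[]
2: 0x48 (blk 9, set 1) → L1-HIT  vc=[]
3: 0x2e (blk 5, set 1) → MISS  vc=[9]
4: 0x2b (blk 5, set 1) → L1-HIT  vc=[9]
5: 0x2a (blk 5, set 1) → L1-HIT  vc=[9]
6: 0x4b (blk 9, set 1) → VC-HIT  vc=[5]
7: 0x2e (blk 5, set 1) → VC-HIT  vc=[9]
8: 0x2a (blk 5, set 1) → L1-HIT  vc=[9]
9: 0x2f (blk 5, set 1) → L1-HIT  vc=[9]
10: 0x28 (blk 5, set 1) → L1-HIT  vc=[9]
11: 0x38 (blk 7, set 1) → MISS  vc=[9, 5]
12: 0x3d (blk 7, set 1) → L1-HIT  vc=[9, 5]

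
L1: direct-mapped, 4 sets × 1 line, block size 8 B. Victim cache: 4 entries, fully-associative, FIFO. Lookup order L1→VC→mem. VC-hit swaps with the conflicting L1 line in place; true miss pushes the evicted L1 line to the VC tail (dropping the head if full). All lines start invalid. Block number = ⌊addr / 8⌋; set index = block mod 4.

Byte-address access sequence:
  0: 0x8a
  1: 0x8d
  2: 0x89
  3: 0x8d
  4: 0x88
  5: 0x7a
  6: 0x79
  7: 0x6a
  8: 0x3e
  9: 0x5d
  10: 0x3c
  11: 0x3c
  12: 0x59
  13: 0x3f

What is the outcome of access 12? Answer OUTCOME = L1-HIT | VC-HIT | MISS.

OUTCOME = VC-HIT

#0 0x8a→b17/s1 MISS; vc=[]
#1 0x8d→b17/s1 L1-HIT; vc=[]
#2 0x89→b17/s1 L1-HIT; vc=[]
#3 0x8d→b17/s1 L1-HIT; vc=[]
#4 0x88→b17/s1 L1-HIT; vc=[]
#5 0x7a→b15/s3 MISS; vc=[]
#6 0x79→b15/s3 L1-HIT; vc=[]
#7 0x6a→b13/s1 MISS; vc=[17]
#8 0x3e→b7/s3 MISS; vc=[17,15]
#9 0x5d→b11/s3 MISS; vc=[17,15,7]
#10 0x3c→b7/s3 VC-HIT; vc=[17,15,11]
#11 0x3c→b7/s3 L1-HIT; vc=[17,15,11]
#12 0x59→b11/s3 VC-HIT; vc=[17,15,7]
#13 0x3f→b7/s3 VC-HIT; vc=[17,15,11]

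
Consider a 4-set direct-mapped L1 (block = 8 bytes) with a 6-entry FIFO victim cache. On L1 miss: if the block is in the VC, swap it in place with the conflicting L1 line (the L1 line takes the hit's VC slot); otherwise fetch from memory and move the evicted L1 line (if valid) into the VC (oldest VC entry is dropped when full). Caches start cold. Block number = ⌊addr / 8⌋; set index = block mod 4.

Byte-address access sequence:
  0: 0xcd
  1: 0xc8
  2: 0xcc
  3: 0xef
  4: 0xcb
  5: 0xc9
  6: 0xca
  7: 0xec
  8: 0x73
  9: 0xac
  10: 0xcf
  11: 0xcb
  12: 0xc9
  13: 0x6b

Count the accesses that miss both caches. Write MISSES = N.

  [0] addr=0xcd blk=25 s=1: MISS | VC []
  [1] addr=0xc8 blk=25 s=1: L1-HIT | VC []
  [2] addr=0xcc blk=25 s=1: L1-HIT | VC []
  [3] addr=0xef blk=29 s=1: MISS | VC [25]
  [4] addr=0xcb blk=25 s=1: VC-HIT | VC [29]
  [5] addr=0xc9 blk=25 s=1: L1-HIT | VC [29]
  [6] addr=0xca blk=25 s=1: L1-HIT | VC [29]
  [7] addr=0xec blk=29 s=1: VC-HIT | VC [25]
  [8] addr=0x73 blk=14 s=2: MISS | VC [25]
  [9] addr=0xac blk=21 s=1: MISS | VC [25, 29]
  [10] addr=0xcf blk=25 s=1: VC-HIT | VC [21, 29]
  [11] addr=0xcb blk=25 s=1: L1-HIT | VC [21, 29]
  [12] addr=0xc9 blk=25 s=1: L1-HIT | VC [21, 29]
  [13] addr=0x6b blk=13 s=1: MISS | VC [21, 29, 25]

MISSES = 5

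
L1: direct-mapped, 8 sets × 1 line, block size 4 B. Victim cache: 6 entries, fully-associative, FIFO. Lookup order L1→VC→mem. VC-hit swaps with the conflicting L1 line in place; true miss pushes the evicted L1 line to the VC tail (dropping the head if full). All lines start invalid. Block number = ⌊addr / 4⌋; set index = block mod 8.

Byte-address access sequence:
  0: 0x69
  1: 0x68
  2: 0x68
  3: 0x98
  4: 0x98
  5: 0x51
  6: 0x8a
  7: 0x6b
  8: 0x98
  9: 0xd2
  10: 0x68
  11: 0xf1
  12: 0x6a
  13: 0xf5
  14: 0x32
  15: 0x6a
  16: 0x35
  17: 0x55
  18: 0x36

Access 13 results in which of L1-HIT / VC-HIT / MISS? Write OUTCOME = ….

OUTCOME = MISS

0: 0x69 (blk 26, set 2) → MISS  vc=[]
1: 0x68 (blk 26, set 2) → L1-HIT  vc=[]
2: 0x68 (blk 26, set 2) → L1-HIT  vc=[]
3: 0x98 (blk 38, set 6) → MISS  vc=[]
4: 0x98 (blk 38, set 6) → L1-HIT  vc=[]
5: 0x51 (blk 20, set 4) → MISS  vc=[]
6: 0x8a (blk 34, set 2) → MISS  vc=[26]
7: 0x6b (blk 26, set 2) → VC-HIT  vc=[34]
8: 0x98 (blk 38, set 6) → L1-HIT  vc=[34]
9: 0xd2 (blk 52, set 4) → MISS  vc=[34, 20]
10: 0x68 (blk 26, set 2) → L1-HIT  vc=[34, 20]
11: 0xf1 (blk 60, set 4) → MISS  vc=[34, 20, 52]
12: 0x6a (blk 26, set 2) → L1-HIT  vc=[34, 20, 52]
13: 0xf5 (blk 61, set 5) → MISS  vc=[34, 20, 52]
14: 0x32 (blk 12, set 4) → MISS  vc=[34, 20, 52, 60]
15: 0x6a (blk 26, set 2) → L1-HIT  vc=[34, 20, 52, 60]
16: 0x35 (blk 13, set 5) → MISS  vc=[34, 20, 52, 60, 61]
17: 0x55 (blk 21, set 5) → MISS  vc=[34, 20, 52, 60, 61, 13]
18: 0x36 (blk 13, set 5) → VC-HIT  vc=[34, 20, 52, 60, 61, 21]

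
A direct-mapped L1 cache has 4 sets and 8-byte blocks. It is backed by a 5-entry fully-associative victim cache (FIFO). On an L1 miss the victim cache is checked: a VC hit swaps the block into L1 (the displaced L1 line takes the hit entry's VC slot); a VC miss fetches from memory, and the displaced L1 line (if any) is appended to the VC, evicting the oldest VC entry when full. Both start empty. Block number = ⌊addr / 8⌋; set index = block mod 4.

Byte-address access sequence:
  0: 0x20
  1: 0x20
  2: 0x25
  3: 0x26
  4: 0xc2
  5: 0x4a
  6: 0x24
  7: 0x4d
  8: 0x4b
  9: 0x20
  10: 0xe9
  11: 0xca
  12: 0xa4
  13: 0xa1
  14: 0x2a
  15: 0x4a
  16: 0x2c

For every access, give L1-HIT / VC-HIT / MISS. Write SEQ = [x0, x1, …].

SEQ = [MISS, L1-HIT, L1-HIT, L1-HIT, MISS, MISS, VC-HIT, L1-HIT, L1-HIT, L1-HIT, MISS, MISS, MISS, L1-HIT, MISS, VC-HIT, VC-HIT]

  [0] addr=0x20 blk=4 s=0: MISS | VC []
  [1] addr=0x20 blk=4 s=0: L1-HIT | VC []
  [2] addr=0x25 blk=4 s=0: L1-HIT | VC []
  [3] addr=0x26 blk=4 s=0: L1-HIT | VC []
  [4] addr=0xc2 blk=24 s=0: MISS | VC [4]
  [5] addr=0x4a blk=9 s=1: MISS | VC [4]
  [6] addr=0x24 blk=4 s=0: VC-HIT | VC [24]
  [7] addr=0x4d blk=9 s=1: L1-HIT | VC [24]
  [8] addr=0x4b blk=9 s=1: L1-HIT | VC [24]
  [9] addr=0x20 blk=4 s=0: L1-HIT | VC [24]
  [10] addr=0xe9 blk=29 s=1: MISS | VC [24, 9]
  [11] addr=0xca blk=25 s=1: MISS | VC [24, 9, 29]
  [12] addr=0xa4 blk=20 s=0: MISS | VC [24, 9, 29, 4]
  [13] addr=0xa1 blk=20 s=0: L1-HIT | VC [24, 9, 29, 4]
  [14] addr=0x2a blk=5 s=1: MISS | VC [24, 9, 29, 4, 25]
  [15] addr=0x4a blk=9 s=1: VC-HIT | VC [24, 5, 29, 4, 25]
  [16] addr=0x2c blk=5 s=1: VC-HIT | VC [24, 9, 29, 4, 25]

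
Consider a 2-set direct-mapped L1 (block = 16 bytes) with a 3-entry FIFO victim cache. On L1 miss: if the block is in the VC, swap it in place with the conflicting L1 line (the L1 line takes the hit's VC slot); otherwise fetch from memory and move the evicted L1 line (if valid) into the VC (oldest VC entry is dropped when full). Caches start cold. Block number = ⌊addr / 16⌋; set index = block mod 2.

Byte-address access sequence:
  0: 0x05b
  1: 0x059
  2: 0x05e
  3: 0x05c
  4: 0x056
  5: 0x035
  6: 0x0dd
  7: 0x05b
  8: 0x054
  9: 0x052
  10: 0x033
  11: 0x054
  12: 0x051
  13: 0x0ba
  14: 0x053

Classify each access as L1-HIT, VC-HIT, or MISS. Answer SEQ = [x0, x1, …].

  [0] addr=0x5b blk=5 s=1: MISS | VC []
  [1] addr=0x59 blk=5 s=1: L1-HIT | VC []
  [2] addr=0x5e blk=5 s=1: L1-HIT | VC []
  [3] addr=0x5c blk=5 s=1: L1-HIT | VC []
  [4] addr=0x56 blk=5 s=1: L1-HIT | VC []
  [5] addr=0x35 blk=3 s=1: MISS | VC [5]
  [6] addr=0xdd blk=13 s=1: MISS | VC [5, 3]
  [7] addr=0x5b blk=5 s=1: VC-HIT | VC [13, 3]
  [8] addr=0x54 blk=5 s=1: L1-HIT | VC [13, 3]
  [9] addr=0x52 blk=5 s=1: L1-HIT | VC [13, 3]
  [10] addr=0x33 blk=3 s=1: VC-HIT | VC [13, 5]
  [11] addr=0x54 blk=5 s=1: VC-HIT | VC [13, 3]
  [12] addr=0x51 blk=5 s=1: L1-HIT | VC [13, 3]
  [13] addr=0xba blk=11 s=1: MISS | VC [13, 3, 5]
  [14] addr=0x53 blk=5 s=1: VC-HIT | VC [13, 3, 11]

SEQ = [MISS, L1-HIT, L1-HIT, L1-HIT, L1-HIT, MISS, MISS, VC-HIT, L1-HIT, L1-HIT, VC-HIT, VC-HIT, L1-HIT, MISS, VC-HIT]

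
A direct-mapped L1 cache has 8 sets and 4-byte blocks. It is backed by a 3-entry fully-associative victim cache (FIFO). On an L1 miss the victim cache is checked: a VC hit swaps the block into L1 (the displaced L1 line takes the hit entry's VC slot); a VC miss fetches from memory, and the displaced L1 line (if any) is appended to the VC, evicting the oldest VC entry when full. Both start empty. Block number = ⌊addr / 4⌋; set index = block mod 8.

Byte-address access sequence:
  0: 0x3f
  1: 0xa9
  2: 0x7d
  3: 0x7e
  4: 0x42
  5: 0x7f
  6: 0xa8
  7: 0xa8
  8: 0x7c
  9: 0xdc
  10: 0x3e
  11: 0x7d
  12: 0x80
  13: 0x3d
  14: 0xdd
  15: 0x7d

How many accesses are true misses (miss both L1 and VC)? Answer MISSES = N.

0: 0x3f (blk 15, set 7) → MISS  vc=[]
1: 0xa9 (blk 42, set 2) → MISS  vc=[]
2: 0x7d (blk 31, set 7) → MISS  vc=[15]
3: 0x7e (blk 31, set 7) → L1-HIT  vc=[15]
4: 0x42 (blk 16, set 0) → MISS  vc=[15]
5: 0x7f (blk 31, set 7) → L1-HIT  vc=[15]
6: 0xa8 (blk 42, set 2) → L1-HIT  vc=[15]
7: 0xa8 (blk 42, set 2) → L1-HIT  vc=[15]
8: 0x7c (blk 31, set 7) → L1-HIT  vc=[15]
9: 0xdc (blk 55, set 7) → MISS  vc=[15, 31]
10: 0x3e (blk 15, set 7) → VC-HIT  vc=[55, 31]
11: 0x7d (blk 31, set 7) → VC-HIT  vc=[55, 15]
12: 0x80 (blk 32, set 0) → MISS  vc=[55, 15, 16]
13: 0x3d (blk 15, set 7) → VC-HIT  vc=[55, 31, 16]
14: 0xdd (blk 55, set 7) → VC-HIT  vc=[15, 31, 16]
15: 0x7d (blk 31, set 7) → VC-HIT  vc=[15, 55, 16]

MISSES = 6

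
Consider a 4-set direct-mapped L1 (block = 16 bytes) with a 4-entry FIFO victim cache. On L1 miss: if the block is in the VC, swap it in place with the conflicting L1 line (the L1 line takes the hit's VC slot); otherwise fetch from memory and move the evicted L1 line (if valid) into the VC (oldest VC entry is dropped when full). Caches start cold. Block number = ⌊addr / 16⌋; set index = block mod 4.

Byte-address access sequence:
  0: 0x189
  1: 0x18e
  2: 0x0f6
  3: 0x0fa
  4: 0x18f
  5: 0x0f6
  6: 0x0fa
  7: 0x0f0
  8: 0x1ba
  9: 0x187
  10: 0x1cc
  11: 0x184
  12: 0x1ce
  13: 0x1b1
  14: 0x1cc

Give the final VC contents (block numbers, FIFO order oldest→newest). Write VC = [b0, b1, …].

VC = [15, 24]

0: 0x189 (blk 24, set 0) → MISS  vc=[]
1: 0x18e (blk 24, set 0) → L1-HIT  vc=[]
2: 0xf6 (blk 15, set 3) → MISS  vc=[]
3: 0xfa (blk 15, set 3) → L1-HIT  vc=[]
4: 0x18f (blk 24, set 0) → L1-HIT  vc=[]
5: 0xf6 (blk 15, set 3) → L1-HIT  vc=[]
6: 0xfa (blk 15, set 3) → L1-HIT  vc=[]
7: 0xf0 (blk 15, set 3) → L1-HIT  vc=[]
8: 0x1ba (blk 27, set 3) → MISS  vc=[15]
9: 0x187 (blk 24, set 0) → L1-HIT  vc=[15]
10: 0x1cc (blk 28, set 0) → MISS  vc=[15, 24]
11: 0x184 (blk 24, set 0) → VC-HIT  vc=[15, 28]
12: 0x1ce (blk 28, set 0) → VC-HIT  vc=[15, 24]
13: 0x1b1 (blk 27, set 3) → L1-HIT  vc=[15, 24]
14: 0x1cc (blk 28, set 0) → L1-HIT  vc=[15, 24]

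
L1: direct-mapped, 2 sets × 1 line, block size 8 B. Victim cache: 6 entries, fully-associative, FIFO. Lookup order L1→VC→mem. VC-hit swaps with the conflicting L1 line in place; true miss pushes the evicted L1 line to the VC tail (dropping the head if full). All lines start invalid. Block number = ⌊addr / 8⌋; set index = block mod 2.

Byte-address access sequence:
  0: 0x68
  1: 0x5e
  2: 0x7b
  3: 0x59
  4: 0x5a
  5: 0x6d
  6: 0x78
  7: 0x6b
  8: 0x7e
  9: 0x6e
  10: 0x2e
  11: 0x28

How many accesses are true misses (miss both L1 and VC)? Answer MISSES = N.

MISSES = 4

  [0] addr=0x68 blk=13 s=1: MISS | VC []
  [1] addr=0x5e blk=11 s=1: MISS | VC [13]
  [2] addr=0x7b blk=15 s=1: MISS | VC [13, 11]
  [3] addr=0x59 blk=11 s=1: VC-HIT | VC [13, 15]
  [4] addr=0x5a blk=11 s=1: L1-HIT | VC [13, 15]
  [5] addr=0x6d blk=13 s=1: VC-HIT | VC [11, 15]
  [6] addr=0x78 blk=15 s=1: VC-HIT | VC [11, 13]
  [7] addr=0x6b blk=13 s=1: VC-HIT | VC [11, 15]
  [8] addr=0x7e blk=15 s=1: VC-HIT | VC [11, 13]
  [9] addr=0x6e blk=13 s=1: VC-HIT | VC [11, 15]
  [10] addr=0x2e blk=5 s=1: MISS | VC [11, 15, 13]
  [11] addr=0x28 blk=5 s=1: L1-HIT | VC [11, 15, 13]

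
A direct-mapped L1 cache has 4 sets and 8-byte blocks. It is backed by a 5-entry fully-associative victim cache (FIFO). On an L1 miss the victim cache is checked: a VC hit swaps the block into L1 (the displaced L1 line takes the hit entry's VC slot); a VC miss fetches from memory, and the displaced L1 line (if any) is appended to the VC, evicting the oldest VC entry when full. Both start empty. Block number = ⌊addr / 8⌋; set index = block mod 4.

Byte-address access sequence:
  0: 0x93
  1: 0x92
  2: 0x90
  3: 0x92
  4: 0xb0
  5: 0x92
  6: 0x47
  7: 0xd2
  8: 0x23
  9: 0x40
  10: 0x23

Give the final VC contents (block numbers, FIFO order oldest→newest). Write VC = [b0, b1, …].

0: 0x93 (blk 18, set 2) → MISS  vc=[]
1: 0x92 (blk 18, set 2) → L1-HIT  vc=[]
2: 0x90 (blk 18, set 2) → L1-HIT  vc=[]
3: 0x92 (blk 18, set 2) → L1-HIT  vc=[]
4: 0xb0 (blk 22, set 2) → MISS  vc=[18]
5: 0x92 (blk 18, set 2) → VC-HIT  vc=[22]
6: 0x47 (blk 8, set 0) → MISS  vc=[22]
7: 0xd2 (blk 26, set 2) → MISS  vc=[22, 18]
8: 0x23 (blk 4, set 0) → MISS  vc=[22, 18, 8]
9: 0x40 (blk 8, set 0) → VC-HIT  vc=[22, 18, 4]
10: 0x23 (blk 4, set 0) → VC-HIT  vc=[22, 18, 8]

VC = [22, 18, 8]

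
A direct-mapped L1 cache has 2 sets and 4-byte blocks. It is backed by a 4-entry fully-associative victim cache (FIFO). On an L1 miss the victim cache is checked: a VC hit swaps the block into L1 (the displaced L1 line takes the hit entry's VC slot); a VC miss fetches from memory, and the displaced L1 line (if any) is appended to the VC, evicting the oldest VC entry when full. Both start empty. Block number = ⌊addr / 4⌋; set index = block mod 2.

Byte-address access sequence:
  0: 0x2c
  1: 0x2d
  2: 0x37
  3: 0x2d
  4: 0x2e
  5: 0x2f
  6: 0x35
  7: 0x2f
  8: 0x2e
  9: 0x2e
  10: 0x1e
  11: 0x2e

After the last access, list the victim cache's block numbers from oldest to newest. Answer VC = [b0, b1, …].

#0 0x2c→b11/s1 MISS; vc=[]
#1 0x2d→b11/s1 L1-HIT; vc=[]
#2 0x37→b13/s1 MISS; vc=[11]
#3 0x2d→b11/s1 VC-HIT; vc=[13]
#4 0x2e→b11/s1 L1-HIT; vc=[13]
#5 0x2f→b11/s1 L1-HIT; vc=[13]
#6 0x35→b13/s1 VC-HIT; vc=[11]
#7 0x2f→b11/s1 VC-HIT; vc=[13]
#8 0x2e→b11/s1 L1-HIT; vc=[13]
#9 0x2e→b11/s1 L1-HIT; vc=[13]
#10 0x1e→b7/s1 MISS; vc=[13,11]
#11 0x2e→b11/s1 VC-HIT; vc=[13,7]

VC = [13, 7]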